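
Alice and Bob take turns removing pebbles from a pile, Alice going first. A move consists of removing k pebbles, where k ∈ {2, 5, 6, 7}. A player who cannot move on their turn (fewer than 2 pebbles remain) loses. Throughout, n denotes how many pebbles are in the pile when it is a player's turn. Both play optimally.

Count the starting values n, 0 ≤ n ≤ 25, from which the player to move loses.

8

Build the W/L table. Terminal = L. A non-terminal position is W if it has a move to some L; otherwise it is L.
n=0: no move → L
n=1: no move → L
n=2: can move to 0, which is L ⇒ W
n=3: can move to 1, which is L ⇒ W
n=4: the only move is to 2(W), a W ⇒ L
n=5: can move to 0, which is L ⇒ W
n=6: can move to 4, which is L ⇒ W
n=7: can move to 1, which is L ⇒ W
n=8: can move to 1, which is L ⇒ W
n=9: can move to 4, which is L ⇒ W
n=10: can move to 4, which is L ⇒ W
n=11: can move to 4, which is L ⇒ W
n=12: moves to 10(W), 7(W), 6(W), 5(W); every one is W ⇒ L
n=13: moves to 11(W), 8(W), 7(W), 6(W); every one is W ⇒ L
n=14: can move to 12, which is L ⇒ W
n=15: can move to 13, which is L ⇒ W
n=16: moves to 14(W), 11(W), 10(W), 9(W); every one is W ⇒ L
n=17: can move to 12, which is L ⇒ W
n=18: can move to 16, which is L ⇒ W
n=19: can move to 13, which is L ⇒ W
n=20: can move to 13, which is L ⇒ W
n=21: can move to 16, which is L ⇒ W
n=22: can move to 16, which is L ⇒ W
n=23: can move to 16, which is L ⇒ W
n=24: moves to 22(W), 19(W), 18(W), 17(W); every one is W ⇒ L
n=25: moves to 23(W), 20(W), 19(W), 18(W); every one is W ⇒ L
L entries with 0 ≤ n ≤ 25: n = 0, 1, 4, 12, 13, 16, 24, 25; that makes 8.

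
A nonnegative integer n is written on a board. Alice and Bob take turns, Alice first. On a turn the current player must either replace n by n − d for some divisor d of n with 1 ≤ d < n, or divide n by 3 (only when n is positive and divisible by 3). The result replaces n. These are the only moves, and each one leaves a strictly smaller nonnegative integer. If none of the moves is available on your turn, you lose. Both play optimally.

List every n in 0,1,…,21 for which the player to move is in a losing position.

Label each position W (a win for the player to move) or L (a loss). A position with no legal move is L; any other position is W exactly when some move reaches an L, and L when every move reaches a W.
n=0: no move → L
n=1: no move → L
n=2: →1(L), so W
n=3: →1(L), so W
n=4: →2(W), 3(W) — all W, so L
n=5: →4(L), so W
n=6: →4(L), so W
n=7: →6(W) only, which is W, so L
n=8: →4(L), so W
n=9: →3(W), 6(W), 8(W) — all W, so L
n=10: →9(L), so W
n=11: →10(W) only, which is W, so L
n=12: →4(L), so W
n=13: →12(W) only, which is W, so L
n=14: →7(L), so W
n=15: →5(W), 10(W), 12(W), 14(W) — all W, so L
n=16: →15(L), so W
n=17: →16(W) only, which is W, so L
n=18: →9(L), so W
n=19: →18(W) only, which is W, so L
n=20: →15(L), so W
n=21: →7(L), so W
The losing starting values of n are exactly the entries labelled L in this table (10 of them).

0, 1, 4, 7, 9, 11, 13, 15, 17, 19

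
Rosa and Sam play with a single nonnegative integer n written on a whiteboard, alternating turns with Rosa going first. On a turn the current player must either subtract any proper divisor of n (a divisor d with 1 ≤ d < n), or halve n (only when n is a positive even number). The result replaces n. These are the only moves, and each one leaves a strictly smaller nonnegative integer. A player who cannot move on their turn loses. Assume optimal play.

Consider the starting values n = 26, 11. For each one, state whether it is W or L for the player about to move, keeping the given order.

Label each position W (a win for the player to move) or L (a loss). A position with no legal move is L; any other position is W exactly when some move reaches an L, and L when every move reaches a W.
n=0: no move → L
n=1: no move → L
n=2: can move to 1, which is L ⇒ W
n=3: the only move is to 2(W), a W ⇒ L
n=4: can move to 3, which is L ⇒ W
n=5: the only move is to 4(W), a W ⇒ L
n=6: can move to 3, which is L ⇒ W
n=7: the only move is to 6(W), a W ⇒ L
n=8: can move to 7, which is L ⇒ W
n=9: moves to 6(W), 8(W); every one is W ⇒ L
n=10: can move to 5, which is L ⇒ W
n=11: the only move is to 10(W), a W ⇒ L
n=12: can move to 9, which is L ⇒ W
n=13: the only move is to 12(W), a W ⇒ L
n=14: can move to 7, which is L ⇒ W
n=15: moves to 10(W), 12(W), 14(W); every one is W ⇒ L
n=16: can move to 15, which is L ⇒ W
n=17: the only move is to 16(W), a W ⇒ L
n=18: can move to 9, which is L ⇒ W
n=19: the only move is to 18(W), a W ⇒ L
n=20: can move to 15, which is L ⇒ W
n=21: moves to 14(W), 18(W), 20(W); every one is W ⇒ L
n=22: can move to 11, which is L ⇒ W
n=23: the only move is to 22(W), a W ⇒ L
n=24: can move to 21, which is L ⇒ W
n=25: moves to 20(W), 24(W); every one is W ⇒ L
n=26: can move to 13, which is L ⇒ W

26: W, 11: L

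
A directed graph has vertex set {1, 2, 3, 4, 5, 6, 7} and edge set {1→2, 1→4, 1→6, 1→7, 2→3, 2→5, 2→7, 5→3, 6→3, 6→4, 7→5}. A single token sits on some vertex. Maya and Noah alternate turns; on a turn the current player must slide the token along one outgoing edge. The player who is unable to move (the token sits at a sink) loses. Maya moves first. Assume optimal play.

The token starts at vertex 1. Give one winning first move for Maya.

Move to 7.

Build the W/L table. Terminal = L. A non-terminal position is W if it has a move to some L; otherwise it is L.
Every edge goes from a vertex to one that appears earlier in the order 4, 3, 6, 5, 7, 2, 1, so processing vertices in that order labels each vertex after all of its successors.
4: no outgoing edge → L
3: no outgoing edge → L
6: →3(L), so W
5: →3(L), so W
7: →5(W) only, which is W, so L
2: →7(L), so W
1: →7(L), so W
From 1, the L positions reachable in one move are: 7, 4. Any move reaching one of these is winning.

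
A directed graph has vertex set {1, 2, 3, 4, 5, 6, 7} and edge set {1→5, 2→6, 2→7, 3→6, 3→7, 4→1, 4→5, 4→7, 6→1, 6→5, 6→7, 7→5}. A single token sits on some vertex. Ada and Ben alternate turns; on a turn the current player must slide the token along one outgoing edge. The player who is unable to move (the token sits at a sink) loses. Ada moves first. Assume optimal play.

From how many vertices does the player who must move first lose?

Label each position W (a win for the player to move) or L (a loss). A position with no legal move is L; any other position is W exactly when some move reaches an L, and L when every move reaches a W.
Every edge goes from a vertex to one that appears earlier in the order 5, 7, 1, 6, 4, 3, 2, so processing vertices in that order labels each vertex after all of its successors.
5: no outgoing edge → L
7: can move to 5, which is L ⇒ W
1: can move to 5, which is L ⇒ W
6: can move to 5, which is L ⇒ W
4: can move to 5, which is L ⇒ W
3: moves to 6(W), 7(W); every one is W ⇒ L
2: moves to 6(W), 7(W); every one is W ⇒ L
The L vertices are 2, 3, 5; that is 3 in all.

3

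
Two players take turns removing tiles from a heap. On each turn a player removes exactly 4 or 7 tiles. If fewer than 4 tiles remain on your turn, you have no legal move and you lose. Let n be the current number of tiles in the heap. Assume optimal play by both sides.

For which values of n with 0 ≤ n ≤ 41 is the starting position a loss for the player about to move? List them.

0, 1, 2, 3, 11, 12, 13, 14, 22, 23, 24, 25, 33, 34, 35, 36

Compute win/loss labels from the base case upward. A position with no move is L. Any other position is W if it can reach an L in one move, else L.
n=0: no move → L
n=1: no move → L
n=2: no move → L
n=3: no move → L
n=4: W (go to 0, an L position)
n=5: W (go to 1, an L position)
n=6: W (go to 2, an L position)
n=7: W (go to 3, an L position)
n=8: W (go to 1, an L position)
n=9: W (go to 2, an L position)
n=10: W (go to 3, an L position)
n=11: L (options 7(W), 4(W) are all W)
n=12: L (options 8(W), 5(W) are all W)
n=13: L (options 9(W), 6(W) are all W)
n=14: L (options 10(W), 7(W) are all W)
n=15: W (go to 11, an L position)
n=16: W (go to 12, an L position)
n=17: W (go to 13, an L position)
n=18: W (go to 14, an L position)
n=19: W (go to 12, an L position)
n=20: W (go to 13, an L position)
n=21: W (go to 14, an L position)
n=22: L (options 18(W), 15(W) are all W)
n=23: L (options 19(W), 16(W) are all W)
n=24: L (options 20(W), 17(W) are all W)
n=25: L (options 21(W), 18(W) are all W)
n=26: W (go to 22, an L position)
n=27: W (go to 23, an L position)
n=28: W (go to 24, an L position)
n=29: W (go to 25, an L position)
n=30: W (go to 23, an L position)
n=31: W (go to 24, an L position)
n=32: W (go to 25, an L position)
n=33: L (options 29(W), 26(W) are all W)
n=34: L (options 30(W), 27(W) are all W)
n=35: L (options 31(W), 28(W) are all W)
n=36: L (options 32(W), 29(W) are all W)
n=37: W (go to 33, an L position)
n=38: W (go to 34, an L position)
n=39: W (go to 35, an L position)
n=40: W (go to 36, an L position)
n=41: W (go to 34, an L position)
Reading off the rows marked L gives the requested list; there are 16 such values of n.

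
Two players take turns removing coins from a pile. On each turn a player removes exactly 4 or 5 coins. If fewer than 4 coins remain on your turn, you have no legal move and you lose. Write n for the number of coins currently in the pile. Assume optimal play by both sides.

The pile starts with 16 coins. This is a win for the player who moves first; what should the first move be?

Positions with no move are L. A position that does have a move is losing for the player to move precisely when every available move leads to a winning position for the opponent. Fill in the labels:
n=0: no move → L
n=1: no move → L
n=2: no move → L
n=3: no move → L
n=4: can move to 0, which is L ⇒ W
n=5: can move to 1, which is L ⇒ W
n=6: can move to 2, which is L ⇒ W
n=7: can move to 3, which is L ⇒ W
n=8: can move to 3, which is L ⇒ W
n=9: moves to 5(W), 4(W); every one is W ⇒ L
n=10: moves to 6(W), 5(W); every one is W ⇒ L
n=11: moves to 7(W), 6(W); every one is W ⇒ L
n=12: moves to 8(W), 7(W); every one is W ⇒ L
n=13: can move to 9, which is L ⇒ W
n=14: can move to 10, which is L ⇒ W
n=15: can move to 11, which is L ⇒ W
n=16: can move to 12, which is L ⇒ W
From 16, the L positions reachable in one move are: 12, 11. Any move reaching one of these is winning.

Remove 4, leaving 12.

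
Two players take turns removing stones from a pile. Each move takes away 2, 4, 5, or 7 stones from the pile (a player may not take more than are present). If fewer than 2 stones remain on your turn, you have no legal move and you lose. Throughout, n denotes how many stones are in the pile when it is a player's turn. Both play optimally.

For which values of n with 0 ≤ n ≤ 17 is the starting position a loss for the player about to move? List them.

Build the W/L table. Terminal = L. A non-terminal position is W if it has a move to some L; otherwise it is L.
n=0: no move → L
n=1: no move → L
n=2: can move to 0, which is L ⇒ W
n=3: can move to 1, which is L ⇒ W
n=4: can move to 0, which is L ⇒ W
n=5: can move to 1, which is L ⇒ W
n=6: can move to 1, which is L ⇒ W
n=7: can move to 0, which is L ⇒ W
n=8: can move to 1, which is L ⇒ W
n=9: moves to 7(W), 5(W), 4(W), 2(W); every one is W ⇒ L
n=10: moves to 8(W), 6(W), 5(W), 3(W); every one is W ⇒ L
n=11: can move to 9, which is L ⇒ W
n=12: can move to 10, which is L ⇒ W
n=13: can move to 9, which is L ⇒ W
n=14: can move to 10, which is L ⇒ W
n=15: can move to 10, which is L ⇒ W
n=16: can move to 9, which is L ⇒ W
n=17: can move to 10, which is L ⇒ W
The losing starting values of n are exactly the entries labelled L in this table (4 of them).

0, 1, 9, 10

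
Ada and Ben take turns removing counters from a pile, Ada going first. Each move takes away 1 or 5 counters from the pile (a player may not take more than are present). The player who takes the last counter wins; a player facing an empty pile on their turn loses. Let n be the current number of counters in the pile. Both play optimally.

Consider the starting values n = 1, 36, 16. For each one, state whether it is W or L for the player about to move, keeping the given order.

1: W, 36: L, 16: L

Label each position W (a win for the player to move) or L (a loss). A position with no legal move is L; any other position is W exactly when some move reaches an L, and L when every move reaches a W.
n=0: no move → L
n=1: can move to 0, which is L ⇒ W
n=2: the only move is to 1(W), a W ⇒ L
n=3: can move to 2, which is L ⇒ W
n=4: the only move is to 3(W), a W ⇒ L
n=5: can move to 4, which is L ⇒ W
n=6: moves to 5(W), 1(W); every one is W ⇒ L
n=7: can move to 6, which is L ⇒ W
n=8: moves to 7(W), 3(W); every one is W ⇒ L
n=9: can move to 8, which is L ⇒ W
n=10: moves to 9(W), 5(W); every one is W ⇒ L
n=11: can move to 10, which is L ⇒ W
n=12: moves to 11(W), 7(W); every one is W ⇒ L
n=13: can move to 12, which is L ⇒ W
n=14: moves to 13(W), 9(W); every one is W ⇒ L
n=15: can move to 14, which is L ⇒ W
n=16: moves to 15(W), 11(W); every one is W ⇒ L
n=17: can move to 16, which is L ⇒ W
n=18: moves to 17(W), 13(W); every one is W ⇒ L
n=19: can move to 18, which is L ⇒ W
n=20: moves to 19(W), 15(W); every one is W ⇒ L
n=21: can move to 20, which is L ⇒ W
n=22: moves to 21(W), 17(W); every one is W ⇒ L
n=23: can move to 22, which is L ⇒ W
n=24: moves to 23(W), 19(W); every one is W ⇒ L
n=25: can move to 24, which is L ⇒ W
n=26: moves to 25(W), 21(W); every one is W ⇒ L
n=27: can move to 26, which is L ⇒ W
n=28: moves to 27(W), 23(W); every one is W ⇒ L
n=29: can move to 28, which is L ⇒ W
n=30: moves to 29(W), 25(W); every one is W ⇒ L
n=31: can move to 30, which is L ⇒ W
n=32: moves to 31(W), 27(W); every one is W ⇒ L
n=33: can move to 32, which is L ⇒ W
n=34: moves to 33(W), 29(W); every one is W ⇒ L
n=35: can move to 34, which is L ⇒ W
n=36: moves to 35(W), 31(W); every one is W ⇒ L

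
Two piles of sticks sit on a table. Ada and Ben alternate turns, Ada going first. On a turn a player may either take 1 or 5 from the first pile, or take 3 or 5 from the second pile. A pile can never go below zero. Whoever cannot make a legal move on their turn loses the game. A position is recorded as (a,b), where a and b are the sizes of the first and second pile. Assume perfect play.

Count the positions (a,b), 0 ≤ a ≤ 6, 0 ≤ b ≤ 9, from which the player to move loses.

Build the W/L table. Terminal = L. A non-terminal position is W if it has a move to some L; otherwise it is L.
Every move lowers a or b (never raises either), so fill the grid row by row in increasing a, and left to right within a row: each cell's successors are then already labelled.
      b=0  b=1  b=2  b=3  b=4  b=5  b=6  b=7  b=8  b=9
a=0:    L    L    L    W    W    W    W    W    L    L
a=1:    W    W    W    L    L    L    W    W    W    W
a=2:    L    L    L    W    W    W    W    W    L    L
a=3:    W    W    W    L    L    L    W    W    W    W
a=4:    L    L    L    W    W    W    W    W    L    L
a=5:    W    W    W    L    L    L    W    W    W    W
a=6:    L    L    L    W    W    W    W    W    L    L
Cells with no legal move (terminal, hence L): (0,0), (0,1), (0,2).
The remaining L cells, each justified by listing all of its moves:
(0,8): moves to (0,5)(W), (0,3)(W); every one is W ⇒ L
(0,9): moves to (0,6)(W), (0,4)(W); every one is W ⇒ L
(1,3): moves to (0,3)(W), (1,0)(W); every one is W ⇒ L
(1,4): moves to (0,4)(W), (1,1)(W); every one is W ⇒ L
(1,5): moves to (0,5)(W), (1,2)(W), (1,0)(W); every one is W ⇒ L
(2,0): the only move is to (1,0)(W), a W ⇒ L
(2,1): the only move is to (1,1)(W), a W ⇒ L
(2,2): the only move is to (1,2)(W), a W ⇒ L
(2,8): moves to (1,8)(W), (2,5)(W), (2,3)(W); every one is W ⇒ L
(2,9): moves to (1,9)(W), (2,6)(W), (2,4)(W); every one is W ⇒ L
(3,3): moves to (2,3)(W), (3,0)(W); every one is W ⇒ L
(3,4): moves to (2,4)(W), (3,1)(W); every one is W ⇒ L
(3,5): moves to (2,5)(W), (3,2)(W), (3,0)(W); every one is W ⇒ L
(4,0): the only move is to (3,0)(W), a W ⇒ L
(4,1): the only move is to (3,1)(W), a W ⇒ L
(4,2): the only move is to (3,2)(W), a W ⇒ L
(4,8): moves to (3,8)(W), (4,5)(W), (4,3)(W); every one is W ⇒ L
(4,9): moves to (3,9)(W), (4,6)(W), (4,4)(W); every one is W ⇒ L
(5,3): moves to (4,3)(W), (0,3)(W), (5,0)(W); every one is W ⇒ L
(5,4): moves to (4,4)(W), (0,4)(W), (5,1)(W); every one is W ⇒ L
(5,5): moves to (4,5)(W), (0,5)(W), (5,2)(W), (5,0)(W); every one is W ⇒ L
(6,0): moves to (5,0)(W), (1,0)(W); every one is W ⇒ L
(6,1): moves to (5,1)(W), (1,1)(W); every one is W ⇒ L
(6,2): moves to (5,2)(W), (1,2)(W); every one is W ⇒ L
(6,8): moves to (5,8)(W), (1,8)(W), (6,5)(W), (6,3)(W); every one is W ⇒ L
(6,9): moves to (5,9)(W), (1,9)(W), (6,6)(W), (6,4)(W); every one is W ⇒ L
Every other cell has at least one move into one of the L cells above, so it is W.
L cells per row: a=0: 5, a=1: 3, a=2: 5, a=3: 3, a=4: 5, a=5: 3, a=6: 5; total 29.

29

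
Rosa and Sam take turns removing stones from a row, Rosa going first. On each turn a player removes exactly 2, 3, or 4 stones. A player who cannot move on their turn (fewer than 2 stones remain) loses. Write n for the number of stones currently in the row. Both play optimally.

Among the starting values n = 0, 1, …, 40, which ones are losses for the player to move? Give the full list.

Positions with no move are L. A position that does have a move is losing for the player to move precisely when every available move leads to a winning position for the opponent. Fill in the labels:
n=0: no move → L
n=1: no move → L
n=2: reaches L-position 0 → W
n=3: reaches L-position 1 → W
n=4: reaches L-position 1 → W
n=5: reaches L-position 1 → W
n=6: only reaches 4(W), 3(W), 2(W), all W → L
n=7: only reaches 5(W), 4(W), 3(W), all W → L
n=8: reaches L-position 6 → W
n=9: reaches L-position 7 → W
n=10: reaches L-position 7 → W
n=11: reaches L-position 7 → W
n=12: only reaches 10(W), 9(W), 8(W), all W → L
n=13: only reaches 11(W), 10(W), 9(W), all W → L
n=14: reaches L-position 12 → W
n=15: reaches L-position 13 → W
n=16: reaches L-position 13 → W
n=17: reaches L-position 13 → W
n=18: only reaches 16(W), 15(W), 14(W), all W → L
n=19: only reaches 17(W), 16(W), 15(W), all W → L
n=20: reaches L-position 18 → W
n=21: reaches L-position 19 → W
n=22: reaches L-position 19 → W
n=23: reaches L-position 19 → W
n=24: only reaches 22(W), 21(W), 20(W), all W → L
n=25: only reaches 23(W), 22(W), 21(W), all W → L
n=26: reaches L-position 24 → W
n=27: reaches L-position 25 → W
n=28: reaches L-position 25 → W
n=29: reaches L-position 25 → W
n=30: only reaches 28(W), 27(W), 26(W), all W → L
n=31: only reaches 29(W), 28(W), 27(W), all W → L
n=32: reaches L-position 30 → W
n=33: reaches L-position 31 → W
n=34: reaches L-position 31 → W
n=35: reaches L-position 31 → W
n=36: only reaches 34(W), 33(W), 32(W), all W → L
n=37: only reaches 35(W), 34(W), 33(W), all W → L
n=38: reaches L-position 36 → W
n=39: reaches L-position 37 → W
n=40: reaches L-position 37 → W
The losing starting values of n are exactly the entries labelled L in this table (14 of them).

0, 1, 6, 7, 12, 13, 18, 19, 24, 25, 30, 31, 36, 37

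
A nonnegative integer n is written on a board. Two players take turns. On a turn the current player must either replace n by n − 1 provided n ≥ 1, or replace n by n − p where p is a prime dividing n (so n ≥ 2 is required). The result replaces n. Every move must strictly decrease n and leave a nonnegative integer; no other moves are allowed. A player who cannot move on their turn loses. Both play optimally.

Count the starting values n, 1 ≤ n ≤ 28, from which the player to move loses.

Positions with no move are L. A position that does have a move is losing for the player to move precisely when every available move leads to a winning position for the opponent. Fill in the labels:
n=0: no move → L
n=1: W (go to 0, an L position)
n=2: W (go to 0, an L position)
n=3: W (go to 0, an L position)
n=4: L (options 2(W), 3(W) are all W)
n=5: W (go to 0, an L position)
n=6: W (go to 4, an L position)
n=7: W (go to 0, an L position)
n=8: L (options 6(W), 7(W) are all W)
n=9: W (go to 8, an L position)
n=10: W (go to 8, an L position)
n=11: W (go to 0, an L position)
n=12: L (options 9(W), 10(W), 11(W) are all W)
n=13: W (go to 0, an L position)
n=14: W (go to 12, an L position)
n=15: W (go to 12, an L position)
n=16: L (options 14(W), 15(W) are all W)
n=17: W (go to 0, an L position)
n=18: W (go to 16, an L position)
n=19: W (go to 0, an L position)
n=20: L (options 15(W), 18(W), 19(W) are all W)
n=21: W (go to 20, an L position)
n=22: W (go to 20, an L position)
n=23: W (go to 0, an L position)
n=24: L (options 21(W), 22(W), 23(W) are all W)
n=25: W (go to 20, an L position)
n=26: W (go to 24, an L position)
n=27: W (go to 24, an L position)
n=28: L (options 21(W), 26(W), 27(W) are all W)
L entries with 1 ≤ n ≤ 28 (n=0 is outside the asked range and is not counted): n = 4, 8, 12, 16, 20, 24, 28; that makes 7.

7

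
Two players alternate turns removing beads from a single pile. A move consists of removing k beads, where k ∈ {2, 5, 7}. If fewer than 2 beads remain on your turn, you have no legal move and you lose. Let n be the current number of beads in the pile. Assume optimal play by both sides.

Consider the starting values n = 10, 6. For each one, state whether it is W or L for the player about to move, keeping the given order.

10: L, 6: W

Classify positions by backward induction: terminal positions (no move available) are L. From any other position, the mover wins iff some move reaches an L.
n=0: no move → L
n=1: no move → L
n=2: reaches L-position 0 → W
n=3: reaches L-position 1 → W
n=4: only reaches 2(W), which is W → L
n=5: reaches L-position 0 → W
n=6: reaches L-position 4 → W
n=7: reaches L-position 0 → W
n=8: reaches L-position 1 → W
n=9: reaches L-position 4 → W
n=10: only reaches 8(W), 5(W), 3(W), all W → L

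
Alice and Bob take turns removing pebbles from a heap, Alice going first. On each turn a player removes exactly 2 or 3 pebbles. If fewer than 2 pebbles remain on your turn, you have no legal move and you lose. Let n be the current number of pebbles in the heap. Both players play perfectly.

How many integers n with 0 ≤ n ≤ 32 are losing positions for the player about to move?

14

Compute win/loss labels from the base case upward. A position with no move is L. Any other position is W if it can reach an L in one move, else L.
n=0: no move → L
n=1: no move → L
n=2: W (go to 0, an L position)
n=3: W (go to 1, an L position)
n=4: W (go to 1, an L position)
n=5: L (options 3(W), 2(W) are all W)
n=6: L (options 4(W), 3(W) are all W)
n=7: W (go to 5, an L position)
n=8: W (go to 6, an L position)
n=9: W (go to 6, an L position)
n=10: L (options 8(W), 7(W) are all W)
n=11: L (options 9(W), 8(W) are all W)
n=12: W (go to 10, an L position)
n=13: W (go to 11, an L position)
n=14: W (go to 11, an L position)
n=15: L (options 13(W), 12(W) are all W)
n=16: L (options 14(W), 13(W) are all W)
n=17: W (go to 15, an L position)
n=18: W (go to 16, an L position)
n=19: W (go to 16, an L position)
n=20: L (options 18(W), 17(W) are all W)
n=21: L (options 19(W), 18(W) are all W)
n=22: W (go to 20, an L position)
n=23: W (go to 21, an L position)
n=24: W (go to 21, an L position)
n=25: L (options 23(W), 22(W) are all W)
n=26: L (options 24(W), 23(W) are all W)
n=27: W (go to 25, an L position)
n=28: W (go to 26, an L position)
n=29: W (go to 26, an L position)
n=30: L (options 28(W), 27(W) are all W)
n=31: L (options 29(W), 28(W) are all W)
n=32: W (go to 30, an L position)
L entries with 0 ≤ n ≤ 32: n = 0, 1, 5, 6, 10, 11, 15, 16, 20, 21, 25, 26, 30, 31; that makes 14.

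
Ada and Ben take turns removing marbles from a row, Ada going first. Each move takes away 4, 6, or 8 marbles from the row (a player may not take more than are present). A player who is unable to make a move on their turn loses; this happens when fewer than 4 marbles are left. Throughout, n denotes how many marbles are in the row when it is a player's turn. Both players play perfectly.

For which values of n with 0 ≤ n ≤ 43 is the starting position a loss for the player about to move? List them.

Use the standard recursion: the mover loses at a terminal position; elsewhere, the mover wins exactly when some move hands the opponent an L position.
n=0: no move → L
n=1: no move → L
n=2: no move → L
n=3: no move → L
n=4: can move to 0, which is L ⇒ W
n=5: can move to 1, which is L ⇒ W
n=6: can move to 2, which is L ⇒ W
n=7: can move to 3, which is L ⇒ W
n=8: can move to 2, which is L ⇒ W
n=9: can move to 3, which is L ⇒ W
n=10: can move to 2, which is L ⇒ W
n=11: can move to 3, which is L ⇒ W
n=12: moves to 8(W), 6(W), 4(W); every one is W ⇒ L
n=13: moves to 9(W), 7(W), 5(W); every one is W ⇒ L
n=14: moves to 10(W), 8(W), 6(W); every one is W ⇒ L
n=15: moves to 11(W), 9(W), 7(W); every one is W ⇒ L
n=16: can move to 12, which is L ⇒ W
n=17: can move to 13, which is L ⇒ W
n=18: can move to 14, which is L ⇒ W
n=19: can move to 15, which is L ⇒ W
n=20: can move to 14, which is L ⇒ W
n=21: can move to 15, which is L ⇒ W
n=22: can move to 14, which is L ⇒ W
n=23: can move to 15, which is L ⇒ W
n=24: moves to 20(W), 18(W), 16(W); every one is W ⇒ L
n=25: moves to 21(W), 19(W), 17(W); every one is W ⇒ L
n=26: moves to 22(W), 20(W), 18(W); every one is W ⇒ L
n=27: moves to 23(W), 21(W), 19(W); every one is W ⇒ L
n=28: can move to 24, which is L ⇒ W
n=29: can move to 25, which is L ⇒ W
n=30: can move to 26, which is L ⇒ W
n=31: can move to 27, which is L ⇒ W
n=32: can move to 26, which is L ⇒ W
n=33: can move to 27, which is L ⇒ W
n=34: can move to 26, which is L ⇒ W
n=35: can move to 27, which is L ⇒ W
n=36: moves to 32(W), 30(W), 28(W); every one is W ⇒ L
n=37: moves to 33(W), 31(W), 29(W); every one is W ⇒ L
n=38: moves to 34(W), 32(W), 30(W); every one is W ⇒ L
n=39: moves to 35(W), 33(W), 31(W); every one is W ⇒ L
n=40: can move to 36, which is L ⇒ W
n=41: can move to 37, which is L ⇒ W
n=42: can move to 38, which is L ⇒ W
n=43: can move to 39, which is L ⇒ W
Reading off the rows marked L gives the requested list; there are 16 such values of n.

0, 1, 2, 3, 12, 13, 14, 15, 24, 25, 26, 27, 36, 37, 38, 39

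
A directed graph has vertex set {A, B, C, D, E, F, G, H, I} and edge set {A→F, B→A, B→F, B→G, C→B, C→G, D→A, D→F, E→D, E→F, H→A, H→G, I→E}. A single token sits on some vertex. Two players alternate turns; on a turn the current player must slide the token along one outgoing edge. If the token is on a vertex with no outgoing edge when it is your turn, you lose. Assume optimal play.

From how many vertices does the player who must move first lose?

3

Classify positions by backward induction: terminal positions (no move available) are L. From any other position, the mover wins iff some move reaches an L.
Every edge goes from a vertex to one that appears earlier in the order F, G, A, D, B, E, H, C, I, so processing vertices in that order labels each vertex after all of its successors.
F: no outgoing edge → L
G: no outgoing edge → L
A: →F(L), so W
D: →F(L), so W
B: →G(L), so W
E: →F(L), so W
H: →G(L), so W
C: →G(L), so W
I: →E(W) only, which is W, so L
The L vertices are F, G, I; that is 3 in all.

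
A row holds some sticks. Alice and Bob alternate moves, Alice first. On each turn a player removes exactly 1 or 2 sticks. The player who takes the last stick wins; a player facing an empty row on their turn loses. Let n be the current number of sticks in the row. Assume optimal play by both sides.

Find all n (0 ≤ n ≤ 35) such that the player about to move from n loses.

0, 3, 6, 9, 12, 15, 18, 21, 24, 27, 30, 33

Classify positions by backward induction: terminal positions (no move available) are L. From any other position, the mover wins iff some move reaches an L.
n=0: no move → L
n=1: W (go to 0, an L position)
n=2: W (go to 0, an L position)
n=3: L (options 2(W), 1(W) are all W)
n=4: W (go to 3, an L position)
n=5: W (go to 3, an L position)
n=6: L (options 5(W), 4(W) are all W)
n=7: W (go to 6, an L position)
n=8: W (go to 6, an L position)
n=9: L (options 8(W), 7(W) are all W)
n=10: W (go to 9, an L position)
n=11: W (go to 9, an L position)
n=12: L (options 11(W), 10(W) are all W)
n=13: W (go to 12, an L position)
n=14: W (go to 12, an L position)
n=15: L (options 14(W), 13(W) are all W)
n=16: W (go to 15, an L position)
n=17: W (go to 15, an L position)
n=18: L (options 17(W), 16(W) are all W)
n=19: W (go to 18, an L position)
n=20: W (go to 18, an L position)
n=21: L (options 20(W), 19(W) are all W)
n=22: W (go to 21, an L position)
n=23: W (go to 21, an L position)
n=24: L (options 23(W), 22(W) are all W)
n=25: W (go to 24, an L position)
n=26: W (go to 24, an L position)
n=27: L (options 26(W), 25(W) are all W)
n=28: W (go to 27, an L position)
n=29: W (go to 27, an L position)
n=30: L (options 29(W), 28(W) are all W)
n=31: W (go to 30, an L position)
n=32: W (go to 30, an L position)
n=33: L (options 32(W), 31(W) are all W)
n=34: W (go to 33, an L position)
n=35: W (go to 33, an L position)
The losing starting values of n are exactly the entries labelled L in this table (12 of them).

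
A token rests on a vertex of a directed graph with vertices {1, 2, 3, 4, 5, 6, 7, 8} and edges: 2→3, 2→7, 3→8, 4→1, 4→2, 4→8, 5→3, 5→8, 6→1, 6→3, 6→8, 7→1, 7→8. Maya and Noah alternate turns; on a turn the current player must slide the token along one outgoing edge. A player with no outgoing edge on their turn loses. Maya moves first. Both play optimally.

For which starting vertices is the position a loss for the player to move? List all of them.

Positions with no move are L. A position that does have a move is losing for the player to move precisely when every available move leads to a winning position for the opponent. Fill in the labels:
Every edge goes from a vertex to one that appears earlier in the order 1, 8, 3, 7, 2, 5, 4, 6, so processing vertices in that order labels each vertex after all of its successors.
1: no outgoing edge → L
8: no outgoing edge → L
3: can move to 8, which is L ⇒ W
7: can move to 8, which is L ⇒ W
2: moves to 7(W), 3(W); every one is W ⇒ L
5: can move to 8, which is L ⇒ W
4: can move to 2, which is L ⇒ W
6: can move to 8, which is L ⇒ W
Reading off the rows marked L gives the requested list; there are 3 such vertices.

1, 2, 8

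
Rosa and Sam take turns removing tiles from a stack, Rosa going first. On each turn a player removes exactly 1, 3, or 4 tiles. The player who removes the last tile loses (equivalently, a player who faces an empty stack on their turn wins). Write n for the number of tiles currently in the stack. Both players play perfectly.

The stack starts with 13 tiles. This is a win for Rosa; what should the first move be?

Work bottom-up. With no move the player to move wins. Otherwise the position is W if at least one move leads to an L position for the opponent, and L if every move leads to a W.
n=0: no move; the opponent has just taken the last tile and therefore loses → W
n=1: the only move is to 0(W), a W ⇒ L
n=2: can move to 1, which is L ⇒ W
n=3: moves to 2(W), 0(W); every one is W ⇒ L
n=4: can move to 3, which is L ⇒ W
n=5: can move to 1, which is L ⇒ W
n=6: can move to 3, which is L ⇒ W
n=7: can move to 3, which is L ⇒ W
n=8: moves to 7(W), 5(W), 4(W); every one is W ⇒ L
n=9: can move to 8, which is L ⇒ W
n=10: moves to 9(W), 7(W), 6(W); every one is W ⇒ L
n=11: can move to 10, which is L ⇒ W
n=12: can move to 8, which is L ⇒ W
n=13: can move to 10, which is L ⇒ W
From 13, the L positions reachable in one move are: 10.

Remove 3, leaving 10.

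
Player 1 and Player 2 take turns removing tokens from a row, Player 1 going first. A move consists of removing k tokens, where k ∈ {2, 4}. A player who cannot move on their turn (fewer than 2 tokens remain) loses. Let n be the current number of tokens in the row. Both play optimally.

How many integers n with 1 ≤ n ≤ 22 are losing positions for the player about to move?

7

Compute win/loss labels from the base case upward. A position with no move is L. Any other position is W if it can reach an L in one move, else L.
n=0: no move → L
n=1: no move → L
n=2: →0(L), so W
n=3: →1(L), so W
n=4: →0(L), so W
n=5: →1(L), so W
n=6: →4(W), 2(W) — all W, so L
n=7: →5(W), 3(W) — all W, so L
n=8: →6(L), so W
n=9: →7(L), so W
n=10: →6(L), so W
n=11: →7(L), so W
n=12: →10(W), 8(W) — all W, so L
n=13: →11(W), 9(W) — all W, so L
n=14: →12(L), so W
n=15: →13(L), so W
n=16: →12(L), so W
n=17: →13(L), so W
n=18: →16(W), 14(W) — all W, so L
n=19: →17(W), 15(W) — all W, so L
n=20: →18(L), so W
n=21: →19(L), so W
n=22: →18(L), so W
L entries with 1 ≤ n ≤ 22 (n=0 is outside the asked range and is not counted): n = 1, 6, 7, 12, 13, 18, 19; that makes 7.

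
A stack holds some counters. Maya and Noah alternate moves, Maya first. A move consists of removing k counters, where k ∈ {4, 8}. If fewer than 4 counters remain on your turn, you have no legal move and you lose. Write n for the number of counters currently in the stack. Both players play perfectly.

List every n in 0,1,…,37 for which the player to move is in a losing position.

Work bottom-up. With no move the player to move loses. Otherwise the position is W if at least one move leads to an L position for the opponent, and L if every move leads to a W.
n=0: no move → L
n=1: no move → L
n=2: no move → L
n=3: no move → L
n=4: can move to 0, which is L ⇒ W
n=5: can move to 1, which is L ⇒ W
n=6: can move to 2, which is L ⇒ W
n=7: can move to 3, which is L ⇒ W
n=8: can move to 0, which is L ⇒ W
n=9: can move to 1, which is L ⇒ W
n=10: can move to 2, which is L ⇒ W
n=11: can move to 3, which is L ⇒ W
n=12: moves to 8(W), 4(W); every one is W ⇒ L
n=13: moves to 9(W), 5(W); every one is W ⇒ L
n=14: moves to 10(W), 6(W); every one is W ⇒ L
n=15: moves to 11(W), 7(W); every one is W ⇒ L
n=16: can move to 12, which is L ⇒ W
n=17: can move to 13, which is L ⇒ W
n=18: can move to 14, which is L ⇒ W
n=19: can move to 15, which is L ⇒ W
n=20: can move to 12, which is L ⇒ W
n=21: can move to 13, which is L ⇒ W
n=22: can move to 14, which is L ⇒ W
n=23: can move to 15, which is L ⇒ W
n=24: moves to 20(W), 16(W); every one is W ⇒ L
n=25: moves to 21(W), 17(W); every one is W ⇒ L
n=26: moves to 22(W), 18(W); every one is W ⇒ L
n=27: moves to 23(W), 19(W); every one is W ⇒ L
n=28: can move to 24, which is L ⇒ W
n=29: can move to 25, which is L ⇒ W
n=30: can move to 26, which is L ⇒ W
n=31: can move to 27, which is L ⇒ W
n=32: can move to 24, which is L ⇒ W
n=33: can move to 25, which is L ⇒ W
n=34: can move to 26, which is L ⇒ W
n=35: can move to 27, which is L ⇒ W
n=36: moves to 32(W), 28(W); every one is W ⇒ L
n=37: moves to 33(W), 29(W); every one is W ⇒ L
Reading off the rows marked L gives the requested list; there are 14 such values of n.

0, 1, 2, 3, 12, 13, 14, 15, 24, 25, 26, 27, 36, 37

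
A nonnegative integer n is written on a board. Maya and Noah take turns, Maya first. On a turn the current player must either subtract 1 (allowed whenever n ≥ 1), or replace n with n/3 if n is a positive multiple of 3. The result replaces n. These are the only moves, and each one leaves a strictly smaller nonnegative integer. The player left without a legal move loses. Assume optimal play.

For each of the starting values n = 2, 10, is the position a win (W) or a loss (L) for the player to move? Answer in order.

Build the W/L table. Terminal = L. A non-terminal position is W if it has a move to some L; otherwise it is L.
n=0: no move → L
n=1: W (go to 0, an L position)
n=2: L (sole option 1(W) is W)
n=3: W (go to 2, an L position)
n=4: L (sole option 3(W) is W)
n=5: W (go to 4, an L position)
n=6: W (go to 2, an L position)
n=7: L (sole option 6(W) is W)
n=8: W (go to 7, an L position)
n=9: L (options 3(W), 8(W) are all W)
n=10: W (go to 9, an L position)

2: L, 10: W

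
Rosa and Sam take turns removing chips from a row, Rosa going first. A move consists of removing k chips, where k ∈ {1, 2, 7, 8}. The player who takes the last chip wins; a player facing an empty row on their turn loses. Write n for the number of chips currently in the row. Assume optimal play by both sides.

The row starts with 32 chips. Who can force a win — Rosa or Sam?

Compute win/loss labels from the base case upward. A position with no move is L. Any other position is W if it can reach an L in one move, else L.
n=0: no move → L
n=1: reaches L-position 0 → W
n=2: reaches L-position 0 → W
n=3: only reaches 2(W), 1(W), all W → L
n=4: reaches L-position 3 → W
n=5: reaches L-position 3 → W
n=6: only reaches 5(W), 4(W), all W → L
n=7: reaches L-position 6 → W
n=8: reaches L-position 6 → W
n=9: only reaches 8(W), 7(W), 2(W), 1(W), all W → L
n=10: reaches L-position 9 → W
n=11: reaches L-position 9 → W
n=12: only reaches 11(W), 10(W), 5(W), 4(W), all W → L
n=13: reaches L-position 12 → W
n=14: reaches L-position 12 → W
n=15: only reaches 14(W), 13(W), 8(W), 7(W), all W → L
n=16: reaches L-position 15 → W
n=17: reaches L-position 15 → W
n=18: only reaches 17(W), 16(W), 11(W), 10(W), all W → L
n=19: reaches L-position 18 → W
n=20: reaches L-position 18 → W
n=21: only reaches 20(W), 19(W), 14(W), 13(W), all W → L
n=22: reaches L-position 21 → W
n=23: reaches L-position 21 → W
n=24: only reaches 23(W), 22(W), 17(W), 16(W), all W → L
n=25: reaches L-position 24 → W
n=26: reaches L-position 24 → W
n=27: only reaches 26(W), 25(W), 20(W), 19(W), all W → L
n=28: reaches L-position 27 → W
n=29: reaches L-position 27 → W
n=30: only reaches 29(W), 28(W), 23(W), 22(W), all W → L
n=31: reaches L-position 30 → W
n=32: reaches L-position 30 → W
The starting position 32 is W: Rosa should remove 2, leaving 30, handing over an L position.

Rosa wins.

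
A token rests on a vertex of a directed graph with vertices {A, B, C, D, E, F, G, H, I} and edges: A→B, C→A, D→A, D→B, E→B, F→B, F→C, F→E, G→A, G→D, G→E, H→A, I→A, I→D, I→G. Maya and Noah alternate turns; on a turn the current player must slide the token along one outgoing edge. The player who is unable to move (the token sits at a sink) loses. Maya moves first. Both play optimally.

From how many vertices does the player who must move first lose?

Work bottom-up. With no move the player to move loses. Otherwise the position is W if at least one move leads to an L position for the opponent, and L if every move leads to a W.
Every edge goes from a vertex to one that appears earlier in the order B, A, E, D, G, I, H, C, F, so processing vertices in that order labels each vertex after all of its successors.
B: no outgoing edge → L
A: reaches L-position B → W
E: reaches L-position B → W
D: reaches L-position B → W
G: only reaches D(W), E(W), A(W), all W → L
I: reaches L-position G → W
H: only reaches A(W), which is W → L
C: only reaches A(W), which is W → L
F: reaches L-position C → W
The L vertices are B, C, G, H; that is 4 in all.

4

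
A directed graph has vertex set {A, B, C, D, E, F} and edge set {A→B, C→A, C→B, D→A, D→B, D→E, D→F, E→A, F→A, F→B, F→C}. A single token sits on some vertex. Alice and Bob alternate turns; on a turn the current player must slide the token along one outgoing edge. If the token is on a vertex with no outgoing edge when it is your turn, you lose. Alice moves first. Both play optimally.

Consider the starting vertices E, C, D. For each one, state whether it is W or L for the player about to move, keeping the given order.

E: L, C: W, D: W

Label each position W (a win for the player to move) or L (a loss). A position with no legal move is L; any other position is W exactly when some move reaches an L, and L when every move reaches a W.
Every edge goes from a vertex to one that appears earlier in the order B, A, C, F, E, D, so processing vertices in that order labels each vertex after all of its successors.
B: no outgoing edge → L
A: →B(L), so W
C: →B(L), so W
F: →B(L), so W
E: →A(W) only, which is W, so L
D: →E(L), so W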